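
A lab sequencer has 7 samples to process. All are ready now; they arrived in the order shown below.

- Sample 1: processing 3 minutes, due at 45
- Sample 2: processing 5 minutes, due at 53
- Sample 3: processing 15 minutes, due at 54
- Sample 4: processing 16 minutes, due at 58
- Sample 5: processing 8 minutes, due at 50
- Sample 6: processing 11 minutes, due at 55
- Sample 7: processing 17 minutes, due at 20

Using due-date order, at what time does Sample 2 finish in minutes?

EDD (increasing due date): Sample 7 Sample 1 Sample 5 Sample 2 Sample 3 Sample 6 Sample 4.
Sample 7: 0→17
Sample 1: 17→20
Sample 5: 20→28
Sample 2: 28→33

33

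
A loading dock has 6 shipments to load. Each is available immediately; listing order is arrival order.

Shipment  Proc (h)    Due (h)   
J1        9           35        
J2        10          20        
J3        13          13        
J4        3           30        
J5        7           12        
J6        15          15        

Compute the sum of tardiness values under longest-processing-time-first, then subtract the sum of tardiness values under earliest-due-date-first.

LPT (decreasing processing time): J6 J3 J2 J1 J5 J4.
J6: 0→15, due 15, tardiness 0
J3: 15→28, due 13, tardiness 15
J2: 28→38, due 20, tardiness 18
J1: 38→47, due 35, tardiness 12
J5: 47→54, due 12, tardiness 42
J4: 54→57, due 30, tardiness 27
Sum = 0+15+18+12+42+27 = 114.
EDD (increasing due date): J5 J3 J6 J2 J4 J1.
J5: 0→7, due 12, tardiness 0
J3: 7→20, due 13, tardiness 7
J6: 20→35, due 15, tardiness 20
J2: 35→45, due 20, tardiness 25
J4: 45→48, due 30, tardiness 18
J1: 48→57, due 35, tardiness 22
Sum = 0+7+20+25+18+22 = 92.
Difference = 114 − 92 = 22.

22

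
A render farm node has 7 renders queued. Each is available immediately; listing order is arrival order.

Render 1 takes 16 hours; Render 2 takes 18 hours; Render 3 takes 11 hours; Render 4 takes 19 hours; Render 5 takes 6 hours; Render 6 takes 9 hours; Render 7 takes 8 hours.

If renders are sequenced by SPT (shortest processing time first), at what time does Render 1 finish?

SPT (increasing processing time): Render 5 Render 7 Render 6 Render 3 Render 1 Render 2 Render 4.
Render 5: 0→6
Render 7: 6→14
Render 6: 14→23
Render 3: 23→34
Render 1: 34→50

50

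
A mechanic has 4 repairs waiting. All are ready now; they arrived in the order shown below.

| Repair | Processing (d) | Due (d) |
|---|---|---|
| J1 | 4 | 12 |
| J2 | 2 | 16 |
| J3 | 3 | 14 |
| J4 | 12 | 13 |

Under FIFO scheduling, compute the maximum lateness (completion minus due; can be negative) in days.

FIFO (arrival order): J1 J2 J3 J4.
J1: 0→4, due 12, lateness -8
J2: 4→6, due 16, lateness -10
J3: 6→9, due 14, lateness -5
J4: 9→21, due 13, lateness 8
Maximum = 8.

8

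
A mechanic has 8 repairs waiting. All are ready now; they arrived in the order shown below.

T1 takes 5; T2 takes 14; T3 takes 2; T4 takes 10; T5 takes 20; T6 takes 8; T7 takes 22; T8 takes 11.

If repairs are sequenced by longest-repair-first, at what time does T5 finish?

42

LPT (decreasing processing time): T7 T5 T2 T8 T4 T6 T1 T3.
T7: 0→22
T5: 22→42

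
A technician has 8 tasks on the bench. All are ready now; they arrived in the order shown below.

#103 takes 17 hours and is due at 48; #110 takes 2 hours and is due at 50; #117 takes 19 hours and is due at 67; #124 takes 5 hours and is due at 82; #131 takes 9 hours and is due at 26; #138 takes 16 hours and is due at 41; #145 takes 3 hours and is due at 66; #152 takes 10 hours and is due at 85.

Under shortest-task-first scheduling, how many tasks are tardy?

3

SPT (increasing processing time): #110 #145 #124 #131 #152 #138 #103 #117.
#110: 0→2, due 50, tardiness 0
#145: 2→5, due 66, tardiness 0
#124: 5→10, due 82, tardiness 0
#131: 10→19, due 26, tardiness 0
#152: 19→29, due 85, tardiness 0
#138: 29→45, due 41, tardiness 4
#103: 45→62, due 48, tardiness 14
#117: 62→81, due 67, tardiness 14
Late tasks: 3.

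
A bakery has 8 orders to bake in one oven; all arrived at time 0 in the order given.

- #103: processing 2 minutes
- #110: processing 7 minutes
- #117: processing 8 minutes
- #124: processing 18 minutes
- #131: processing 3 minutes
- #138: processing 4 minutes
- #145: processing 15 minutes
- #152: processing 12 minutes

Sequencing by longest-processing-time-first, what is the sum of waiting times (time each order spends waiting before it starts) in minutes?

LPT (decreasing processing time): #124 #145 #152 #117 #110 #138 #131 #103.
#124: waits 0, runs 0→18
#145: waits 18, runs 18→33
#152: waits 33, runs 33→45
#117: waits 45, runs 45→53
#110: waits 53, runs 53→60
#138: waits 60, runs 60→64
#131: waits 64, runs 64→67
#103: waits 67, runs 67→69
Sum = 0+18+33+45+53+60+64+67 = 340.

340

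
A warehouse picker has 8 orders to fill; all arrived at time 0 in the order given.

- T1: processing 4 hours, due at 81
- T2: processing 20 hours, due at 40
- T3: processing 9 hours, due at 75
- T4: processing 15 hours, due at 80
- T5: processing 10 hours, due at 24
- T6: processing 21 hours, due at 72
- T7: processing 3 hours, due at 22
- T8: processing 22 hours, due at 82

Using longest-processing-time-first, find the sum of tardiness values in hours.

211

LPT (decreasing processing time): T8 T6 T2 T4 T5 T3 T1 T7.
T8: 0→22, due 82, tardiness 0
T6: 22→43, due 72, tardiness 0
T2: 43→63, due 40, tardiness 23
T4: 63→78, due 80, tardiness 0
T5: 78→88, due 24, tardiness 64
T3: 88→97, due 75, tardiness 22
T1: 97→101, due 81, tardiness 20
T7: 101→104, due 22, tardiness 82
Sum = 0+0+23+0+64+22+20+82 = 211.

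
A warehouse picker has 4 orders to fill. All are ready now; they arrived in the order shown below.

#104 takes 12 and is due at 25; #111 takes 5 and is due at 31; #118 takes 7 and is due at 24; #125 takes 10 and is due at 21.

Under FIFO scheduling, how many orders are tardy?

1

FIFO (arrival order): #104 #111 #118 #125.
#104: 0→12, due 25, tardiness 0
#111: 12→17, due 31, tardiness 0
#118: 17→24, due 24, tardiness 0
#125: 24→34, due 21, tardiness 13
Late orders: 1.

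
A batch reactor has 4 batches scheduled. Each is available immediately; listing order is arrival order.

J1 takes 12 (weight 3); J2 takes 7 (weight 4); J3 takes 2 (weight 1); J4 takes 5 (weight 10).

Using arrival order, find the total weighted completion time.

FIFO (arrival order): J1 J2 J3 J4.
J1: finishes 12, weight 3, w·C = 36
J2: finishes 19, weight 4, w·C = 76
J3: finishes 21, weight 1, w·C = 21
J4: finishes 26, weight 10, w·C = 260
Sum = 36+76+21+260 = 393.

393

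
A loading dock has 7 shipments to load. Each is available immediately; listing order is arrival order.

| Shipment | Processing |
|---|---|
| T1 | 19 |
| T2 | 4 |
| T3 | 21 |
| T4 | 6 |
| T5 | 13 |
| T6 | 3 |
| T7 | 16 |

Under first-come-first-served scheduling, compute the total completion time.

347

FIFO (arrival order): T1 T2 T3 T4 T5 T6 T7.
T1: 0→19
T2: 19→23
T3: 23→44
T4: 44→50
T5: 50→63
T6: 63→66
T7: 66→82
Sum = 19+23+44+50+63+66+82 = 347.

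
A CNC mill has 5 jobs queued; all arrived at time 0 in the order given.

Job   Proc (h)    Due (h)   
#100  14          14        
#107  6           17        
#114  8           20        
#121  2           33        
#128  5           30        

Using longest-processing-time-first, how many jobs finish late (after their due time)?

4

LPT (decreasing processing time): #100 #114 #107 #128 #121.
#100: 0→14, due 14, tardiness 0
#114: 14→22, due 20, tardiness 2
#107: 22→28, due 17, tardiness 11
#128: 28→33, due 30, tardiness 3
#121: 33→35, due 33, tardiness 2
Late jobs: 4.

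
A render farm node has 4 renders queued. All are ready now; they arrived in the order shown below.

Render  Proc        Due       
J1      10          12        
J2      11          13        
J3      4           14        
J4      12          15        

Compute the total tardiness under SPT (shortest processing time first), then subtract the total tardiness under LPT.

-18

SPT (increasing processing time): J3 J1 J2 J4.
J3: 0→4, due 14, tardiness 0
J1: 4→14, due 12, tardiness 2
J2: 14→25, due 13, tardiness 12
J4: 25→37, due 15, tardiness 22
Sum = 0+2+12+22 = 36.
LPT (decreasing processing time): J4 J2 J1 J3.
J4: 0→12, due 15, tardiness 0
J2: 12→23, due 13, tardiness 10
J1: 23→33, due 12, tardiness 21
J3: 33→37, due 14, tardiness 23
Sum = 0+10+21+23 = 54.
Difference = 36 − 54 = -18.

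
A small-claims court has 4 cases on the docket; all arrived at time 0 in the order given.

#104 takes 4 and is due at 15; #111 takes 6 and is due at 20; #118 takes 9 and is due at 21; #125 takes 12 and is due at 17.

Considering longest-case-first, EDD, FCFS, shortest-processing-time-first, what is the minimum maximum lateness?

LPT (decreasing processing time): #125 #118 #111 #104.
#125: 0→12, due 17, lateness -5
#118: 12→21, due 21, lateness 0
#111: 21→27, due 20, lateness 7
#104: 27→31, due 15, lateness 16
Maximum = 16.
EDD (increasing due date): #104 #125 #111 #118.
#104: 0→4, due 15, lateness -11
#125: 4→16, due 17, lateness -1
#111: 16→22, due 20, lateness 2
#118: 22→31, due 21, lateness 10
Maximum = 10.
FIFO (arrival order): #104 #111 #118 #125.
#104: 0→4, due 15, lateness -11
#111: 4→10, due 20, lateness -10
#118: 10→19, due 21, lateness -2
#125: 19→31, due 17, lateness 14
Maximum = 14.
SPT (increasing processing time): #104 #111 #118 #125.
#104: 0→4, due 15, lateness -11
#111: 4→10, due 20, lateness -10
#118: 10→19, due 21, lateness -2
#125: 19→31, due 17, lateness 14
Maximum = 14.
LPT 16, EDD 10, FIFO 14, SPT 14 → minimum 10.

10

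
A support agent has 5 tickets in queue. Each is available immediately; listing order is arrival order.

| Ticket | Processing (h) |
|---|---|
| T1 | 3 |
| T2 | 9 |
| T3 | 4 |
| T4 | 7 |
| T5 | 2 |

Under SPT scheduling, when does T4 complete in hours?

16

SPT (increasing processing time): T5 T1 T3 T4 T2.
T5: 0→2
T1: 2→5
T3: 5→9
T4: 9→16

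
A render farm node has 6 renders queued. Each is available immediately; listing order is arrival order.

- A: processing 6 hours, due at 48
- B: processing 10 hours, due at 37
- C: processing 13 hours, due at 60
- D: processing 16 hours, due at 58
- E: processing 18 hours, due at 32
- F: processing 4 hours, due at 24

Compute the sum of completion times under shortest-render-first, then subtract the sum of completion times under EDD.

-34

SPT (increasing processing time): F A B C D E.
F: 0→4
A: 4→10
B: 10→20
C: 20→33
D: 33→49
E: 49→67
Sum = 4+10+20+33+49+67 = 183.
EDD (increasing due date): F E B A D C.
F: 0→4
E: 4→22
B: 22→32
A: 32→38
D: 38→54
C: 54→67
Sum = 4+22+32+38+54+67 = 217.
Difference = 183 − 217 = -34.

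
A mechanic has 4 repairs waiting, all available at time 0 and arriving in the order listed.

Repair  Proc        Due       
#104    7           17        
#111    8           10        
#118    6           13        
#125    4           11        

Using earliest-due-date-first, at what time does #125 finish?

12

EDD (increasing due date): #111 #125 #118 #104.
#111: 0→8
#125: 8→12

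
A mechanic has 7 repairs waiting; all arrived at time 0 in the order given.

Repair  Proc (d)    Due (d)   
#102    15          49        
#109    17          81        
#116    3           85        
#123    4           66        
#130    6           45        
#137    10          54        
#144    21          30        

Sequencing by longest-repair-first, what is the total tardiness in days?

44

LPT (decreasing processing time): #144 #109 #102 #137 #130 #123 #116.
#144: 0→21, due 30, tardiness 0
#109: 21→38, due 81, tardiness 0
#102: 38→53, due 49, tardiness 4
#137: 53→63, due 54, tardiness 9
#130: 63→69, due 45, tardiness 24
#123: 69→73, due 66, tardiness 7
#116: 73→76, due 85, tardiness 0
Sum = 0+0+4+9+24+7+0 = 44.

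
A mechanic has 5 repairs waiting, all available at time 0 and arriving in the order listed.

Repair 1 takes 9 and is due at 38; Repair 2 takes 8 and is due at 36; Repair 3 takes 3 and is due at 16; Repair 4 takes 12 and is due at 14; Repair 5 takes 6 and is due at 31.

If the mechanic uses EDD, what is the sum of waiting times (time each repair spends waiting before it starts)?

EDD (increasing due date): Repair 4 Repair 3 Repair 5 Repair 2 Repair 1.
Repair 4: waits 0, runs 0→12
Repair 3: waits 12, runs 12→15
Repair 5: waits 15, runs 15→21
Repair 2: waits 21, runs 21→29
Repair 1: waits 29, runs 29→38
Sum = 0+12+15+21+29 = 77.

77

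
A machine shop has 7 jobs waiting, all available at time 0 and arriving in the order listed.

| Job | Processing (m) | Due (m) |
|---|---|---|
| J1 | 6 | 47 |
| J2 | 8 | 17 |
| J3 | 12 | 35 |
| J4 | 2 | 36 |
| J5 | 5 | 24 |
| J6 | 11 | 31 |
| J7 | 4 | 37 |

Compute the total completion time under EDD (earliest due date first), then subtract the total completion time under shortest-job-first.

64

EDD (increasing due date): J2 J5 J6 J3 J4 J7 J1.
J2: 0→8
J5: 8→13
J6: 13→24
J3: 24→36
J4: 36→38
J7: 38→42
J1: 42→48
Sum = 8+13+24+36+38+42+48 = 209.
SPT (increasing processing time): J4 J7 J5 J1 J2 J6 J3.
J4: 0→2
J7: 2→6
J5: 6→11
J1: 11→17
J2: 17→25
J6: 25→36
J3: 36→48
Sum = 2+6+11+17+25+36+48 = 145.
Difference = 209 − 145 = 64.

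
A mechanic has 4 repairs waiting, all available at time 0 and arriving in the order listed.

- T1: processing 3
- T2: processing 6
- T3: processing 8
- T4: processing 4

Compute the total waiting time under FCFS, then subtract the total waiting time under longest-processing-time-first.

-11

FIFO (arrival order): T1 T2 T3 T4.
T1: waits 0, runs 0→3
T2: waits 3, runs 3→9
T3: waits 9, runs 9→17
T4: waits 17, runs 17→21
Sum = 0+3+9+17 = 29.
LPT (decreasing processing time): T3 T2 T4 T1.
T3: waits 0, runs 0→8
T2: waits 8, runs 8→14
T4: waits 14, runs 14→18
T1: waits 18, runs 18→21
Sum = 0+8+14+18 = 40.
Difference = 29 − 40 = -11.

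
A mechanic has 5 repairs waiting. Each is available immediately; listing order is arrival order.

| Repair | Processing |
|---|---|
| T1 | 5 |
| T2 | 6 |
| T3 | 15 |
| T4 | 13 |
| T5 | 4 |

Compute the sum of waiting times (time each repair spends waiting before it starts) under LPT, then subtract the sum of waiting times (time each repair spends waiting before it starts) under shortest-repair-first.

LPT (decreasing processing time): T3 T4 T2 T1 T5.
T3: waits 0, runs 0→15
T4: waits 15, runs 15→28
T2: waits 28, runs 28→34
T1: waits 34, runs 34→39
T5: waits 39, runs 39→43
Sum = 0+15+28+34+39 = 116.
SPT (increasing processing time): T5 T1 T2 T4 T3.
T5: waits 0, runs 0→4
T1: waits 4, runs 4→9
T2: waits 9, runs 9→15
T4: waits 15, runs 15→28
T3: waits 28, runs 28→43
Sum = 0+4+9+15+28 = 56.
Difference = 116 − 56 = 60.

60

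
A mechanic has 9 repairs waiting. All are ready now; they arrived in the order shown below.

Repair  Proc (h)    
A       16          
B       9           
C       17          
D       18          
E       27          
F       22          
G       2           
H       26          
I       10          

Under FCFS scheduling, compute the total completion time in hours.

734

FIFO (arrival order): A B C D E F G H I.
A: 0→16
B: 16→25
C: 25→42
D: 42→60
E: 60→87
F: 87→109
G: 109→111
H: 111→137
I: 137→147
Sum = 16+25+42+60+87+109+111+137+147 = 734.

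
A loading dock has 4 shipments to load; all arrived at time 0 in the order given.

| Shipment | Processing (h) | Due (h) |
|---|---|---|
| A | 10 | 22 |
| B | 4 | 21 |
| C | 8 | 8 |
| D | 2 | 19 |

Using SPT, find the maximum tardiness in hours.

SPT (increasing processing time): D B C A.
D: 0→2, due 19, tardiness 0
B: 2→6, due 21, tardiness 0
C: 6→14, due 8, tardiness 6
A: 14→24, due 22, tardiness 2
Maximum = 6.

6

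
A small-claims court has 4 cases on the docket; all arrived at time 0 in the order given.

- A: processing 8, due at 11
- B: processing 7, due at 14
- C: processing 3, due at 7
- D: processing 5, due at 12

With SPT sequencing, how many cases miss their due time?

SPT (increasing processing time): C D B A.
C: 0→3, due 7, tardiness 0
D: 3→8, due 12, tardiness 0
B: 8→15, due 14, tardiness 1
A: 15→23, due 11, tardiness 12
Late cases: 2.

2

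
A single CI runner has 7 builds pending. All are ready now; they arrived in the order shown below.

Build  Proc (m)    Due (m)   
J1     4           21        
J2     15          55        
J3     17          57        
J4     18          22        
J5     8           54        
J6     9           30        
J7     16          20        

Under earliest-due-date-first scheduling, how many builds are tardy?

EDD (increasing due date): J7 J1 J4 J6 J5 J2 J3.
J7: 0→16, due 20, tardiness 0
J1: 16→20, due 21, tardiness 0
J4: 20→38, due 22, tardiness 16
J6: 38→47, due 30, tardiness 17
J5: 47→55, due 54, tardiness 1
J2: 55→70, due 55, tardiness 15
J3: 70→87, due 57, tardiness 30
Late builds: 5.

5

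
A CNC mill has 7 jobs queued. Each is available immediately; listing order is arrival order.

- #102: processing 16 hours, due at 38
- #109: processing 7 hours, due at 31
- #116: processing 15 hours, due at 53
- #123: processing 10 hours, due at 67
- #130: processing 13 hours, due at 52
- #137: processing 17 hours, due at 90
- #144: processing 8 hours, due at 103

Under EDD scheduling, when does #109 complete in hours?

7

EDD (increasing due date): #109 #102 #130 #116 #123 #137 #144.
#109: 0→7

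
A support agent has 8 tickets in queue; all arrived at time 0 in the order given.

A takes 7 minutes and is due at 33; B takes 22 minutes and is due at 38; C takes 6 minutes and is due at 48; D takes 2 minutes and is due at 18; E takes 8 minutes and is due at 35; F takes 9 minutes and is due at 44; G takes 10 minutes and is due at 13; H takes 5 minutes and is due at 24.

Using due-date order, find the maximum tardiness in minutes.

21

EDD (increasing due date): G D H A E B F C.
G: 0→10, due 13, tardiness 0
D: 10→12, due 18, tardiness 0
H: 12→17, due 24, tardiness 0
A: 17→24, due 33, tardiness 0
E: 24→32, due 35, tardiness 0
B: 32→54, due 38, tardiness 16
F: 54→63, due 44, tardiness 19
C: 63→69, due 48, tardiness 21
Maximum = 21.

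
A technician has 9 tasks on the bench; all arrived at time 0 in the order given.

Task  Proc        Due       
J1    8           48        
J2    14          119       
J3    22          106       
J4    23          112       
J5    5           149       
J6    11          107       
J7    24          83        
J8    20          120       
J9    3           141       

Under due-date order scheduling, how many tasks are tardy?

1

EDD (increasing due date): J1 J7 J3 J6 J4 J2 J8 J9 J5.
J1: 0→8, due 48, tardiness 0
J7: 8→32, due 83, tardiness 0
J3: 32→54, due 106, tardiness 0
J6: 54→65, due 107, tardiness 0
J4: 65→88, due 112, tardiness 0
J2: 88→102, due 119, tardiness 0
J8: 102→122, due 120, tardiness 2
J9: 122→125, due 141, tardiness 0
J5: 125→130, due 149, tardiness 0
Late tasks: 1.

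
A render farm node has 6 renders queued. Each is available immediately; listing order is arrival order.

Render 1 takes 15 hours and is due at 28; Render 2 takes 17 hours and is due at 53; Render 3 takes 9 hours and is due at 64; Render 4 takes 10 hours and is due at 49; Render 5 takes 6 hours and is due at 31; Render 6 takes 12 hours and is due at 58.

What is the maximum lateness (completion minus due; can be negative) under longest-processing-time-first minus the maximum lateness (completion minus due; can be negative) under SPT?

14

LPT (decreasing processing time): Render 2 Render 1 Render 6 Render 4 Render 3 Render 5.
Render 2: 0→17, due 53, lateness -36
Render 1: 17→32, due 28, lateness 4
Render 6: 32→44, due 58, lateness -14
Render 4: 44→54, due 49, lateness 5
Render 3: 54→63, due 64, lateness -1
Render 5: 63→69, due 31, lateness 38
Maximum = 38.
SPT (increasing processing time): Render 5 Render 3 Render 4 Render 6 Render 1 Render 2.
Render 5: 0→6, due 31, lateness -25
Render 3: 6→15, due 64, lateness -49
Render 4: 15→25, due 49, lateness -24
Render 6: 25→37, due 58, lateness -21
Render 1: 37→52, due 28, lateness 24
Render 2: 52→69, due 53, lateness 16
Maximum = 24.
Difference = 38 − 24 = 14.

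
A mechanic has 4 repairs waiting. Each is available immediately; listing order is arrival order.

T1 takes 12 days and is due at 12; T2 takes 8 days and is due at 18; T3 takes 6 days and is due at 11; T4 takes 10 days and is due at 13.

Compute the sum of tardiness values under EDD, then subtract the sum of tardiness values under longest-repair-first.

EDD (increasing due date): T3 T1 T4 T2.
T3: 0→6, due 11, tardiness 0
T1: 6→18, due 12, tardiness 6
T4: 18→28, due 13, tardiness 15
T2: 28→36, due 18, tardiness 18
Sum = 0+6+15+18 = 39.
LPT (decreasing processing time): T1 T4 T2 T3.
T1: 0→12, due 12, tardiness 0
T4: 12→22, due 13, tardiness 9
T2: 22→30, due 18, tardiness 12
T3: 30→36, due 11, tardiness 25
Sum = 0+9+12+25 = 46.
Difference = 39 − 46 = -7.

-7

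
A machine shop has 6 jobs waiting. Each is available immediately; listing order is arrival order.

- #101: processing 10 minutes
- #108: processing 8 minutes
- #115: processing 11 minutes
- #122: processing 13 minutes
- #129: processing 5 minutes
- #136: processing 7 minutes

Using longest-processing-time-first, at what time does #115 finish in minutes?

LPT (decreasing processing time): #122 #115 #101 #108 #136 #129.
#122: 0→13
#115: 13→24

24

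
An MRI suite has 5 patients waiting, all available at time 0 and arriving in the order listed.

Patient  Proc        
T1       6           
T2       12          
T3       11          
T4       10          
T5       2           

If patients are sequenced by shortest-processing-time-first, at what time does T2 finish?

SPT (increasing processing time): T5 T1 T4 T3 T2.
T5: 0→2
T1: 2→8
T4: 8→18
T3: 18→29
T2: 29→41

41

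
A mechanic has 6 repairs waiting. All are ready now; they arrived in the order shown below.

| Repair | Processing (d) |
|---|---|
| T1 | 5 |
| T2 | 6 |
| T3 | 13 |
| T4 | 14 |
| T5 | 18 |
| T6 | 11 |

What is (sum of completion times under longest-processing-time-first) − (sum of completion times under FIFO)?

79

LPT (decreasing processing time): T5 T4 T3 T6 T2 T1.
T5: 0→18
T4: 18→32
T3: 32→45
T6: 45→56
T2: 56→62
T1: 62→67
Sum = 18+32+45+56+62+67 = 280.
FIFO (arrival order): T1 T2 T3 T4 T5 T6.
T1: 0→5
T2: 5→11
T3: 11→24
T4: 24→38
T5: 38→56
T6: 56→67
Sum = 5+11+24+38+56+67 = 201.
Difference = 280 − 201 = 79.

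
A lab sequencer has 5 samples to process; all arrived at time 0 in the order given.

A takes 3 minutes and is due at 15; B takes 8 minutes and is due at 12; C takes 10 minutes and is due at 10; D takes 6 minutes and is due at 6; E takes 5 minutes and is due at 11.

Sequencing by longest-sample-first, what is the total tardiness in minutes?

59

LPT (decreasing processing time): C B D E A.
C: 0→10, due 10, tardiness 0
B: 10→18, due 12, tardiness 6
D: 18→24, due 6, tardiness 18
E: 24→29, due 11, tardiness 18
A: 29→32, due 15, tardiness 17
Sum = 0+6+18+18+17 = 59.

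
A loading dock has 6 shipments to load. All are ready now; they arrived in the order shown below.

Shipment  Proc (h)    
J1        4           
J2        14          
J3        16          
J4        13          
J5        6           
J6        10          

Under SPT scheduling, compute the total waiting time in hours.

SPT (increasing processing time): J1 J5 J6 J4 J2 J3.
J1: waits 0, runs 0→4
J5: waits 4, runs 4→10
J6: waits 10, runs 10→20
J4: waits 20, runs 20→33
J2: waits 33, runs 33→47
J3: waits 47, runs 47→63
Sum = 0+4+10+20+33+47 = 114.

114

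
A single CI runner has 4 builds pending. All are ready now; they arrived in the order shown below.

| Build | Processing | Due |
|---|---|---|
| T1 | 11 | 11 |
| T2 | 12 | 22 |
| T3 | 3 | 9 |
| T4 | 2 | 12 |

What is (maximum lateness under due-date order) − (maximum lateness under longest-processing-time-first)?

-11

EDD (increasing due date): T3 T1 T4 T2.
T3: 0→3, due 9, lateness -6
T1: 3→14, due 11, lateness 3
T4: 14→16, due 12, lateness 4
T2: 16→28, due 22, lateness 6
Maximum = 6.
LPT (decreasing processing time): T2 T1 T3 T4.
T2: 0→12, due 22, lateness -10
T1: 12→23, due 11, lateness 12
T3: 23→26, due 9, lateness 17
T4: 26→28, due 12, lateness 16
Maximum = 17.
Difference = 6 − 17 = -11.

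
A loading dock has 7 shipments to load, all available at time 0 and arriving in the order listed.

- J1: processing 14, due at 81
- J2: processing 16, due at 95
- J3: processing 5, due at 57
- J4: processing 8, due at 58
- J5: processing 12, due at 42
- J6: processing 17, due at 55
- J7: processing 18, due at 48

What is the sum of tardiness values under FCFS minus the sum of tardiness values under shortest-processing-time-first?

FIFO (arrival order): J1 J2 J3 J4 J5 J6 J7.
J1: 0→14, due 81, tardiness 0
J2: 14→30, due 95, tardiness 0
J3: 30→35, due 57, tardiness 0
J4: 35→43, due 58, tardiness 0
J5: 43→55, due 42, tardiness 13
J6: 55→72, due 55, tardiness 17
J7: 72→90, due 48, tardiness 42
Sum = 0+0+0+0+13+17+42 = 72.
SPT (increasing processing time): J3 J4 J5 J1 J2 J6 J7.
J3: 0→5, due 57, tardiness 0
J4: 5→13, due 58, tardiness 0
J5: 13→25, due 42, tardiness 0
J1: 25→39, due 81, tardiness 0
J2: 39→55, due 95, tardiness 0
J6: 55→72, due 55, tardiness 17
J7: 72→90, due 48, tardiness 42
Sum = 0+0+0+0+0+17+42 = 59.
Difference = 72 − 59 = 13.

13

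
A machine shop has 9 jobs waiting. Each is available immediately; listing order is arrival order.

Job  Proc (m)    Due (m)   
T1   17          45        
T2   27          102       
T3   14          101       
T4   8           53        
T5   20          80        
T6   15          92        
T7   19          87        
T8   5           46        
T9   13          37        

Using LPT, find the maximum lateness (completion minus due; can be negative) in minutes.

LPT (decreasing processing time): T2 T5 T7 T1 T6 T3 T9 T4 T8.
T2: 0→27, due 102, lateness -75
T5: 27→47, due 80, lateness -33
T7: 47→66, due 87, lateness -21
T1: 66→83, due 45, lateness 38
T6: 83→98, due 92, lateness 6
T3: 98→112, due 101, lateness 11
T9: 112→125, due 37, lateness 88
T4: 125→133, due 53, lateness 80
T8: 133→138, due 46, lateness 92
Maximum = 92.

92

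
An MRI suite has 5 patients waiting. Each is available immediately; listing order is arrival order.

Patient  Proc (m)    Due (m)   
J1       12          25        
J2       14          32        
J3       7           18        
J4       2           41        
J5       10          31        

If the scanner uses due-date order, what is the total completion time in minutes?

143

EDD (increasing due date): J3 J1 J5 J2 J4.
J3: 0→7
J1: 7→19
J5: 19→29
J2: 29→43
J4: 43→45
Sum = 7+19+29+43+45 = 143.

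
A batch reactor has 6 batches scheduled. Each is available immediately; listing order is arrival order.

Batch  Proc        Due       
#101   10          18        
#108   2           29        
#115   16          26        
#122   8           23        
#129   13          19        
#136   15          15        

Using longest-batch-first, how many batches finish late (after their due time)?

LPT (decreasing processing time): #115 #136 #129 #101 #122 #108.
#115: 0→16, due 26, tardiness 0
#136: 16→31, due 15, tardiness 16
#129: 31→44, due 19, tardiness 25
#101: 44→54, due 18, tardiness 36
#122: 54→62, due 23, tardiness 39
#108: 62→64, due 29, tardiness 35
Late batches: 5.

5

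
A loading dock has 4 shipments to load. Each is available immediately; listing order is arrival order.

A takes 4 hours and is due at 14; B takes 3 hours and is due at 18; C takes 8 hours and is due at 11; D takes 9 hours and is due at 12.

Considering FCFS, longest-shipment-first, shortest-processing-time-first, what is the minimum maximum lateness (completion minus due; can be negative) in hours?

7

FIFO (arrival order): A B C D.
A: 0→4, due 14, lateness -10
B: 4→7, due 18, lateness -11
C: 7→15, due 11, lateness 4
D: 15→24, due 12, lateness 12
Maximum = 12.
LPT (decreasing processing time): D C A B.
D: 0→9, due 12, lateness -3
C: 9→17, due 11, lateness 6
A: 17→21, due 14, lateness 7
B: 21→24, due 18, lateness 6
Maximum = 7.
SPT (increasing processing time): B A C D.
B: 0→3, due 18, lateness -15
A: 3→7, due 14, lateness -7
C: 7→15, due 11, lateness 4
D: 15→24, due 12, lateness 12
Maximum = 12.
FIFO 12, LPT 7, SPT 12 → minimum 7.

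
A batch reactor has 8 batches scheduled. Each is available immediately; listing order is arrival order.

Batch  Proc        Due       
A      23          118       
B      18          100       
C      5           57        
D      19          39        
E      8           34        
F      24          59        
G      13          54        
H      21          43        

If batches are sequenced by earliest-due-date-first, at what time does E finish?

EDD (increasing due date): E D H G C F B A.
E: 0→8

8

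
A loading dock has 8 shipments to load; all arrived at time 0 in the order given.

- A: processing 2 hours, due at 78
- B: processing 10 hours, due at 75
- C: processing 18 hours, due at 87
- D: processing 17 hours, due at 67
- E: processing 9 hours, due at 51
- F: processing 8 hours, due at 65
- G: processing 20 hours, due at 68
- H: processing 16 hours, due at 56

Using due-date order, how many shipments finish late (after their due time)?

EDD (increasing due date): E H F D G B A C.
E: 0→9, due 51, tardiness 0
H: 9→25, due 56, tardiness 0
F: 25→33, due 65, tardiness 0
D: 33→50, due 67, tardiness 0
G: 50→70, due 68, tardiness 2
B: 70→80, due 75, tardiness 5
A: 80→82, due 78, tardiness 4
C: 82→100, due 87, tardiness 13
Late shipments: 4.

4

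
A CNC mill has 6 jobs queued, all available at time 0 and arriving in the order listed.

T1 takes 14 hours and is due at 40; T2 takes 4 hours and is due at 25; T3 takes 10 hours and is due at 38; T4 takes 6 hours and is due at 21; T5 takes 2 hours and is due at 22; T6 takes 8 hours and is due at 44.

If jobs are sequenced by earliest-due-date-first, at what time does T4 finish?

EDD (increasing due date): T4 T5 T2 T3 T1 T6.
T4: 0→6

6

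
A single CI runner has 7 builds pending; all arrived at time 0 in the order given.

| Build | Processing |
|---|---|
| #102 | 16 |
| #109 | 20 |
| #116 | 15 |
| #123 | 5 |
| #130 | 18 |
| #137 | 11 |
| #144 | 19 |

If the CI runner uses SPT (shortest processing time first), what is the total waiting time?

SPT (increasing processing time): #123 #137 #116 #102 #130 #144 #109.
#123: waits 0, runs 0→5
#137: waits 5, runs 5→16
#116: waits 16, runs 16→31
#102: waits 31, runs 31→47
#130: waits 47, runs 47→65
#144: waits 65, runs 65→84
#109: waits 84, runs 84→104
Sum = 0+5+16+31+47+65+84 = 248.

248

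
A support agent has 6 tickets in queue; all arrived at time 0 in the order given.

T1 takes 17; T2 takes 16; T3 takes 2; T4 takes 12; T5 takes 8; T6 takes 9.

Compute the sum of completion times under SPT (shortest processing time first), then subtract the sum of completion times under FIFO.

-78

SPT (increasing processing time): T3 T5 T6 T4 T2 T1.
T3: 0→2
T5: 2→10
T6: 10→19
T4: 19→31
T2: 31→47
T1: 47→64
Sum = 2+10+19+31+47+64 = 173.
FIFO (arrival order): T1 T2 T3 T4 T5 T6.
T1: 0→17
T2: 17→33
T3: 33→35
T4: 35→47
T5: 47→55
T6: 55→64
Sum = 17+33+35+47+55+64 = 251.
Difference = 173 − 251 = -78.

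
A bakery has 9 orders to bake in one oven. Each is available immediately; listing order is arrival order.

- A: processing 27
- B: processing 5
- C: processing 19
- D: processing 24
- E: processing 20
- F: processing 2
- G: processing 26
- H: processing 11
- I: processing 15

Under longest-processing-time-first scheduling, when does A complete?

LPT (decreasing processing time): A G D E C I H B F.
A: 0→27

27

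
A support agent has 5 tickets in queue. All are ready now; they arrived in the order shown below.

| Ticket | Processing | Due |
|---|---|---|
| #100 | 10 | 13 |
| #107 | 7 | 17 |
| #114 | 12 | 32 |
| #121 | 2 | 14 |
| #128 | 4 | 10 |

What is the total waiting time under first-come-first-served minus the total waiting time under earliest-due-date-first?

30

FIFO (arrival order): #100 #107 #114 #121 #128.
#100: waits 0, runs 0→10
#107: waits 10, runs 10→17
#114: waits 17, runs 17→29
#121: waits 29, runs 29→31
#128: waits 31, runs 31→35
Sum = 0+10+17+29+31 = 87.
EDD (increasing due date): #128 #100 #121 #107 #114.
#128: waits 0, runs 0→4
#100: waits 4, runs 4→14
#121: waits 14, runs 14→16
#107: waits 16, runs 16→23
#114: waits 23, runs 23→35
Sum = 0+4+14+16+23 = 57.
Difference = 87 − 57 = 30.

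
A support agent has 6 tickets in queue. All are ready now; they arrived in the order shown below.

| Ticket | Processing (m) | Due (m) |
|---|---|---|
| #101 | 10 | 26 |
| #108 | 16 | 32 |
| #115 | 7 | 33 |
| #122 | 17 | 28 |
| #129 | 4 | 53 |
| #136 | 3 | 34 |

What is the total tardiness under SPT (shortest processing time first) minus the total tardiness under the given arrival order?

SPT (increasing processing time): #136 #129 #115 #101 #108 #122.
#136: 0→3, due 34, tardiness 0
#129: 3→7, due 53, tardiness 0
#115: 7→14, due 33, tardiness 0
#101: 14→24, due 26, tardiness 0
#108: 24→40, due 32, tardiness 8
#122: 40→57, due 28, tardiness 29
Sum = 0+0+0+0+8+29 = 37.
FIFO (arrival order): #101 #108 #115 #122 #129 #136.
#101: 0→10, due 26, tardiness 0
#108: 10→26, due 32, tardiness 0
#115: 26→33, due 33, tardiness 0
#122: 33→50, due 28, tardiness 22
#129: 50→54, due 53, tardiness 1
#136: 54→57, due 34, tardiness 23
Sum = 0+0+0+22+1+23 = 46.
Difference = 37 − 46 = -9.

-9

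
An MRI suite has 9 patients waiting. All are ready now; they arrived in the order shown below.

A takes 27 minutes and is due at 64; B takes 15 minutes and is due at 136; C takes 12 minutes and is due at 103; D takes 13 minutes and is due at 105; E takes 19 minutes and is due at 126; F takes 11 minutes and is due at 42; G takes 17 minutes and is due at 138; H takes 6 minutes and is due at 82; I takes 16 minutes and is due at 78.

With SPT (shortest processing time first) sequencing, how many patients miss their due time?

SPT (increasing processing time): H F C D B I G E A.
H: 0→6, due 82, tardiness 0
F: 6→17, due 42, tardiness 0
C: 17→29, due 103, tardiness 0
D: 29→42, due 105, tardiness 0
B: 42→57, due 136, tardiness 0
I: 57→73, due 78, tardiness 0
G: 73→90, due 138, tardiness 0
E: 90→109, due 126, tardiness 0
A: 109→136, due 64, tardiness 72
Late patients: 1.

1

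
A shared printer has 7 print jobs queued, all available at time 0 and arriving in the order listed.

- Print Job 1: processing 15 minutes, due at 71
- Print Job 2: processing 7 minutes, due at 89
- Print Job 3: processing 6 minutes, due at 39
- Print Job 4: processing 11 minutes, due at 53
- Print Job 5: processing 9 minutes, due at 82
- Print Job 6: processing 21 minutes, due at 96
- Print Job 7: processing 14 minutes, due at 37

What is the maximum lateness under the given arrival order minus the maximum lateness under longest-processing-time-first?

FIFO (arrival order): Print Job 1 Print Job 2 Print Job 3 Print Job 4 Print Job 5 Print Job 6 Print Job 7.
Print Job 1: 0→15, due 71, lateness -56
Print Job 2: 15→22, due 89, lateness -67
Print Job 3: 22→28, due 39, lateness -11
Print Job 4: 28→39, due 53, lateness -14
Print Job 5: 39→48, due 82, lateness -34
Print Job 6: 48→69, due 96, lateness -27
Print Job 7: 69→83, due 37, lateness 46
Maximum = 46.
LPT (decreasing processing time): Print Job 6 Print Job 1 Print Job 7 Print Job 4 Print Job 5 Print Job 2 Print Job 3.
Print Job 6: 0→21, due 96, lateness -75
Print Job 1: 21→36, due 71, lateness -35
Print Job 7: 36→50, due 37, lateness 13
Print Job 4: 50→61, due 53, lateness 8
Print Job 5: 61→70, due 82, lateness -12
Print Job 2: 70→77, due 89, lateness -12
Print Job 3: 77→83, due 39, lateness 44
Maximum = 44.
Difference = 46 − 44 = 2.

2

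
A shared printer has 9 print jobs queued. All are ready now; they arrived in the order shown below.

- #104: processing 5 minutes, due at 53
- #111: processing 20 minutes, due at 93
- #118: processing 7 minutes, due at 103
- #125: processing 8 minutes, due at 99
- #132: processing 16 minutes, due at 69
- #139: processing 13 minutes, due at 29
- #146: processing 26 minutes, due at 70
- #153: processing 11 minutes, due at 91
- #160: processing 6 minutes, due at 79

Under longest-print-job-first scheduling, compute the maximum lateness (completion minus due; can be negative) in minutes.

59

LPT (decreasing processing time): #146 #111 #132 #139 #153 #125 #118 #160 #104.
#146: 0→26, due 70, lateness -44
#111: 26→46, due 93, lateness -47
#132: 46→62, due 69, lateness -7
#139: 62→75, due 29, lateness 46
#153: 75→86, due 91, lateness -5
#125: 86→94, due 99, lateness -5
#118: 94→101, due 103, lateness -2
#160: 101→107, due 79, lateness 28
#104: 107→112, due 53, lateness 59
Maximum = 59.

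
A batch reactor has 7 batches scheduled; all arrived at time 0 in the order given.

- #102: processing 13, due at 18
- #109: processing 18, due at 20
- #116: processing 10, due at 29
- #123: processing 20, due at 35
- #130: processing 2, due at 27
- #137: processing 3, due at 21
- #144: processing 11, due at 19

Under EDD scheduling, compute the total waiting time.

EDD (increasing due date): #102 #144 #109 #137 #130 #116 #123.
#102: waits 0, runs 0→13
#144: waits 13, runs 13→24
#109: waits 24, runs 24→42
#137: waits 42, runs 42→45
#130: waits 45, runs 45→47
#116: waits 47, runs 47→57
#123: waits 57, runs 57→77
Sum = 0+13+24+42+45+47+57 = 228.

228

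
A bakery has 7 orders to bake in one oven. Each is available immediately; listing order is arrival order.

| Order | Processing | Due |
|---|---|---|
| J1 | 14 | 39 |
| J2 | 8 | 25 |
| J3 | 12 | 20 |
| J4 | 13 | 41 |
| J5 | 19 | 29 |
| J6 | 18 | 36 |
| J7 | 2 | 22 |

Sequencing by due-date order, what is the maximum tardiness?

EDD (increasing due date): J3 J7 J2 J5 J6 J1 J4.
J3: 0→12, due 20, tardiness 0
J7: 12→14, due 22, tardiness 0
J2: 14→22, due 25, tardiness 0
J5: 22→41, due 29, tardiness 12
J6: 41→59, due 36, tardiness 23
J1: 59→73, due 39, tardiness 34
J4: 73→86, due 41, tardiness 45
Maximum = 45.

45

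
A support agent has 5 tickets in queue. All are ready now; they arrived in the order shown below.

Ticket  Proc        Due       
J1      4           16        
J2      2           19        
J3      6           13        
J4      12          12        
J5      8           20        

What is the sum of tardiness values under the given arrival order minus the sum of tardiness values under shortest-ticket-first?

FIFO (arrival order): J1 J2 J3 J4 J5.
J1: 0→4, due 16, tardiness 0
J2: 4→6, due 19, tardiness 0
J3: 6→12, due 13, tardiness 0
J4: 12→24, due 12, tardiness 12
J5: 24→32, due 20, tardiness 12
Sum = 0+0+0+12+12 = 24.
SPT (increasing processing time): J2 J1 J3 J5 J4.
J2: 0→2, due 19, tardiness 0
J1: 2→6, due 16, tardiness 0
J3: 6→12, due 13, tardiness 0
J5: 12→20, due 20, tardiness 0
J4: 20→32, due 12, tardiness 20
Sum = 0+0+0+0+20 = 20.
Difference = 24 − 20 = 4.

4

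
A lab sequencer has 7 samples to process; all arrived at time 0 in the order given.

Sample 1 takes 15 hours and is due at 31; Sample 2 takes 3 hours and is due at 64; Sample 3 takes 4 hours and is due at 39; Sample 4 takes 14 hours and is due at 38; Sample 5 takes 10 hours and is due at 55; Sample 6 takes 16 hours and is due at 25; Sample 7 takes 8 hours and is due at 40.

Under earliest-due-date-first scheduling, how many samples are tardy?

EDD (increasing due date): Sample 6 Sample 1 Sample 4 Sample 3 Sample 7 Sample 5 Sample 2.
Sample 6: 0→16, due 25, tardiness 0
Sample 1: 16→31, due 31, tardiness 0
Sample 4: 31→45, due 38, tardiness 7
Sample 3: 45→49, due 39, tardiness 10
Sample 7: 49→57, due 40, tardiness 17
Sample 5: 57→67, due 55, tardiness 12
Sample 2: 67→70, due 64, tardiness 6
Late samples: 5.

5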